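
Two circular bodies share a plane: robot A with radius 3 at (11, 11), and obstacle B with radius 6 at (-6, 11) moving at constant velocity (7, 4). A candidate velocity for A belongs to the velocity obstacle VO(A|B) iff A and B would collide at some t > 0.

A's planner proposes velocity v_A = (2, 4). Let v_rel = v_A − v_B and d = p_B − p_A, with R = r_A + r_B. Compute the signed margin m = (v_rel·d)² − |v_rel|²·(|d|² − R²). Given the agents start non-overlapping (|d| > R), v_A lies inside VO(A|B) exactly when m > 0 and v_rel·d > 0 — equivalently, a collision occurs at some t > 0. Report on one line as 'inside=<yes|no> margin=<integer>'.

d = (-17, 0),  |d|² = 289;  R = 3+6 = 9,  c = 289−9² = 208
v_rel = (-5, 0),  |v_rel|² = 25;  v_rel·d = (-5)·(-17) + (0)·(0) = 85
25·t² − 170·t + 208 = 0  ⇒  m = 85² − 25·208 = 2025
m = 2025 > 0,  v_rel·d = 85 > 0  ⇒  inside

inside=yes margin=2025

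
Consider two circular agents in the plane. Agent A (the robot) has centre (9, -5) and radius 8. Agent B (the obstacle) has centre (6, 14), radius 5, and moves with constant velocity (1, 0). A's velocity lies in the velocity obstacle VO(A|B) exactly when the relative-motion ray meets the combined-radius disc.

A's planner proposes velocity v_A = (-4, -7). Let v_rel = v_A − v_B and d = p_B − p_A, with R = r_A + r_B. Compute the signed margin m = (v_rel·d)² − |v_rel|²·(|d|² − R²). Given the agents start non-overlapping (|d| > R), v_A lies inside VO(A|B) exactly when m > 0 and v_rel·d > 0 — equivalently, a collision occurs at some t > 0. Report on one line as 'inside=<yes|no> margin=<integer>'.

d = (-3, 19),  |d|² = 370;  R = 8+5 = 13,  c = 370−13² = 201
v_rel = (-5, -7),  |v_rel|² = 74;  v_rel·d = (-5)·(-3) + (-7)·(19) = -118
74·t² + 236·t + 201 = 0  ⇒  m = (-118)² − 74·201 = -950
m = -950 < 0,  v_rel·d = -118 < 0  ⇒  outside

inside=no margin=-950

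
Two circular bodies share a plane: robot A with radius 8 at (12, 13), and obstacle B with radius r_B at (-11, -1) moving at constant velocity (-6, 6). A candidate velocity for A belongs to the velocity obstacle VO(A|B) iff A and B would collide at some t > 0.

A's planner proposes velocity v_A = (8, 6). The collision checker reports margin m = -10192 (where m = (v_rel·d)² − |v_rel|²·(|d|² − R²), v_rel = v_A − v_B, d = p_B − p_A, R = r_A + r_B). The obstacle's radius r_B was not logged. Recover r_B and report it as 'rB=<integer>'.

m = -10192
d = (-23, -14);  v_rel = (14, 0),  |v_rel|² = 196
v_rel×d = (14)·(-14) − (0)·(-23) = -196
since m = R²·196 − (-196)²:  R² = (38416 + -10192) / 196 = 144
R = √144 = 12  ⇒  r_B = 12 − 8 = 4

rB=4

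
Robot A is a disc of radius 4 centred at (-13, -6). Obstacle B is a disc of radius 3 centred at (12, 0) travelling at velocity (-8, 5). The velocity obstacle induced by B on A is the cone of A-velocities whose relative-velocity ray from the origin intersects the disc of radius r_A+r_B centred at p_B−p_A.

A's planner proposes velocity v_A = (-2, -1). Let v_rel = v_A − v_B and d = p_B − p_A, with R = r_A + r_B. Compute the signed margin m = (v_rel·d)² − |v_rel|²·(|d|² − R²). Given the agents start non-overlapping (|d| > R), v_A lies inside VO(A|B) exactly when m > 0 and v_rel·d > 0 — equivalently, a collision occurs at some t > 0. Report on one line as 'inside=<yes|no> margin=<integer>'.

d = (25, 6),  |d|² = 661;  R = 4+3 = 7,  c = 661−7² = 612
v_rel = (6, -6),  |v_rel|² = 72;  v_rel·d = (6)·(25) + (-6)·(6) = 114
72·t² − 228·t + 612 = 0  ⇒  m = 114² − 72·612 = -31068
m = -31068 < 0,  v_rel·d = 114 > 0  ⇒  outside

inside=no margin=-31068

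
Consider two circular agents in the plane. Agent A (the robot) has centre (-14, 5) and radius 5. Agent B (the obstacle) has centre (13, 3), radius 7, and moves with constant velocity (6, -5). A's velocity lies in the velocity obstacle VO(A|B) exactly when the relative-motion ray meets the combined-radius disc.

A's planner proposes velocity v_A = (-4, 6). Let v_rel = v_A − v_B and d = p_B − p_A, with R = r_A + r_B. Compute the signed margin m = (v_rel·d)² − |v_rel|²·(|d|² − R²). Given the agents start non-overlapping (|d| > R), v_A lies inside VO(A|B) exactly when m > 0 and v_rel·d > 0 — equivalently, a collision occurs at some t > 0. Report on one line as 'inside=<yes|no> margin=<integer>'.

d = (27, -2),  |d|² = 733;  R = 5+7 = 12,  c = 733−12² = 589
v_rel = (-10, 11),  |v_rel|² = 221;  v_rel·d = (-10)·(27) + (11)·(-2) = -292
221·t² + 584·t + 589 = 0  ⇒  m = (-292)² − 221·589 = -44905
m = -44905 < 0,  v_rel·d = -292 < 0  ⇒  outside

inside=no margin=-44905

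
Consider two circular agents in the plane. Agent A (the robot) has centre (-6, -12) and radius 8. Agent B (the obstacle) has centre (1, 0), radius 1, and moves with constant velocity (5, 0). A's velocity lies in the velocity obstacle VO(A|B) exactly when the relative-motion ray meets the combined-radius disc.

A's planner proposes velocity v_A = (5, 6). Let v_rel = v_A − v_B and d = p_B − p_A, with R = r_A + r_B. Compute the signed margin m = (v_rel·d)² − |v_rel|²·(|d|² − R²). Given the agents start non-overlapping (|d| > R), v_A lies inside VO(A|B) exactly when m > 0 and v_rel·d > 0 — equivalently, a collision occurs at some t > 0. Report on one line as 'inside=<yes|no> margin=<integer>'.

d = (7, 12),  |d|² = 193;  R = 8+1 = 9,  c = 193−9² = 112
v_rel = (0, 6),  |v_rel|² = 36;  v_rel·d = (0)·(7) + (6)·(12) = 72
36·t² − 144·t + 112 = 0  ⇒  m = 72² − 36·112 = 1152
m = 1152 > 0,  v_rel·d = 72 > 0  ⇒  inside

inside=yes margin=1152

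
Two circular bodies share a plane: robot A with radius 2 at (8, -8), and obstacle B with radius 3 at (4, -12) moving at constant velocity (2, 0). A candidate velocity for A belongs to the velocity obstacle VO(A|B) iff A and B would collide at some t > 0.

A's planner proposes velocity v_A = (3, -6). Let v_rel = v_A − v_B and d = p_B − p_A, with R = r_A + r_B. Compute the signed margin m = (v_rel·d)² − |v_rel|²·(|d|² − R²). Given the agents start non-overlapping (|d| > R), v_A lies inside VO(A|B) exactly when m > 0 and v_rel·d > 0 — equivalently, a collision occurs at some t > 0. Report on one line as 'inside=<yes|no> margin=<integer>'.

d = (-4, -4),  |d|² = 32;  R = 2+3 = 5,  c = 32−5² = 7
v_rel = (1, -6),  |v_rel|² = 37;  v_rel·d = (1)·(-4) + (-6)·(-4) = 20
37·t² − 40·t + 7 = 0  ⇒  m = 20² − 37·7 = 141
m = 141 > 0,  v_rel·d = 20 > 0  ⇒  inside

inside=yes margin=141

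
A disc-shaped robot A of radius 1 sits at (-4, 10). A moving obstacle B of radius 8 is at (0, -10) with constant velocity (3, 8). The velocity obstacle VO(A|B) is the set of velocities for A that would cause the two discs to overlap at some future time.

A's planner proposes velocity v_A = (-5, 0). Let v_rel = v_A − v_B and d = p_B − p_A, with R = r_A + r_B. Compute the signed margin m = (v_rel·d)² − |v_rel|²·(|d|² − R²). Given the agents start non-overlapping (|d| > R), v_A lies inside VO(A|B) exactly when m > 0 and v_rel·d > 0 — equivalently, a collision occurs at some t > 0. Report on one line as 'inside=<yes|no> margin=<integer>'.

d = (4, -20),  |d|² = 416;  R = 1+8 = 9,  c = 416−9² = 335
v_rel = (-8, -8),  |v_rel|² = 128;  v_rel·d = (-8)·(4) + (-8)·(-20) = 128
128·t² − 256·t + 335 = 0  ⇒  m = 128² − 128·335 = -26496
m = -26496 < 0,  v_rel·d = 128 > 0  ⇒  outside

inside=no margin=-26496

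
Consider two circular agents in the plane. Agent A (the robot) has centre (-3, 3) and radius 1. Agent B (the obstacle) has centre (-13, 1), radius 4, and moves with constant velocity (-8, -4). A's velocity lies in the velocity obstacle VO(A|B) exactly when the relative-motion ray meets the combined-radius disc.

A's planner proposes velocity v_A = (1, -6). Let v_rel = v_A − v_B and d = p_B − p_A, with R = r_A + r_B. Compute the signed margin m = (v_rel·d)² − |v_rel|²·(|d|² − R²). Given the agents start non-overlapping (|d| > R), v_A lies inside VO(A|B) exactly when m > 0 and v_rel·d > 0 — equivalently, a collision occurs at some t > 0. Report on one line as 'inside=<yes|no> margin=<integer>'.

d = (-10, -2),  |d|² = 104;  R = 1+4 = 5,  c = 104−5² = 79
v_rel = (9, -2),  |v_rel|² = 85;  v_rel·d = (9)·(-10) + (-2)·(-2) = -86
85·t² + 172·t + 79 = 0  ⇒  m = (-86)² − 85·79 = 681
m = 681 > 0,  v_rel·d = -86 < 0  ⇒  outside

inside=no margin=681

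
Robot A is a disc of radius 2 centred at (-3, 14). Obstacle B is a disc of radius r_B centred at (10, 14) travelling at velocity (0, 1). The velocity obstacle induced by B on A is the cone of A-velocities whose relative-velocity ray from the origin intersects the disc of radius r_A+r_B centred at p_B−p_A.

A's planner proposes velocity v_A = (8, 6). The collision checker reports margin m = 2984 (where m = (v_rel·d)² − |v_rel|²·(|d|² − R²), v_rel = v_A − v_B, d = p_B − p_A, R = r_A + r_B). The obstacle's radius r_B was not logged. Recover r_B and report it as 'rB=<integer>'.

m = 2984
d = (13, 0);  v_rel = (8, 5),  |v_rel|² = 89
v_rel×d = (8)·(0) − (5)·(13) = -65
since m = R²·89 − (-65)²:  R² = (4225 + 2984) / 89 = 81
R = √81 = 9  ⇒  r_B = 9 − 2 = 7

rB=7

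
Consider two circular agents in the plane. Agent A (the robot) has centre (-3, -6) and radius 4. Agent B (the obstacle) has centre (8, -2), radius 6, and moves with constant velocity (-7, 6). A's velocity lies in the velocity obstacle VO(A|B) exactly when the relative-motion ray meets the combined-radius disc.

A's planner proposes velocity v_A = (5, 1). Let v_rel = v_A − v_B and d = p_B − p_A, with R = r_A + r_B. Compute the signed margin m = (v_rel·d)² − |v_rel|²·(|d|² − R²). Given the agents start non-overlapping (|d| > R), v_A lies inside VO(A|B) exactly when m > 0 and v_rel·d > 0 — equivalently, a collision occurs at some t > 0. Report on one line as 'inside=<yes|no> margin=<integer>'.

d = (11, 4),  |d|² = 137;  R = 4+6 = 10,  c = 137−10² = 37
v_rel = (12, -5),  |v_rel|² = 169;  v_rel·d = (12)·(11) + (-5)·(4) = 112
169·t² − 224·t + 37 = 0  ⇒  m = 112² − 169·37 = 6291
m = 6291 > 0,  v_rel·d = 112 > 0  ⇒  inside

inside=yes margin=6291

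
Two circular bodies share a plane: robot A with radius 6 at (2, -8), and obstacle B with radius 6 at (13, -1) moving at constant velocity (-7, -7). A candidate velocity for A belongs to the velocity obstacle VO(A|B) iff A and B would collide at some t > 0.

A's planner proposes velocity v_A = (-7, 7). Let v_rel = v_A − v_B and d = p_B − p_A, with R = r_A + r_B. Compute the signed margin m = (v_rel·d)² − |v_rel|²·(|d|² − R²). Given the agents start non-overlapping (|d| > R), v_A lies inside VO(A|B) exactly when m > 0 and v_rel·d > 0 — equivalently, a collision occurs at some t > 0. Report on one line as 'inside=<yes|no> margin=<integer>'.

d = (11, 7),  |d|² = 170;  R = 6+6 = 12,  c = 170−12² = 26
v_rel = (0, 14),  |v_rel|² = 196;  v_rel·d = (0)·(11) + (14)·(7) = 98
196·t² − 196·t + 26 = 0  ⇒  m = 98² − 196·26 = 4508
m = 4508 > 0,  v_rel·d = 98 > 0  ⇒  inside

inside=yes margin=4508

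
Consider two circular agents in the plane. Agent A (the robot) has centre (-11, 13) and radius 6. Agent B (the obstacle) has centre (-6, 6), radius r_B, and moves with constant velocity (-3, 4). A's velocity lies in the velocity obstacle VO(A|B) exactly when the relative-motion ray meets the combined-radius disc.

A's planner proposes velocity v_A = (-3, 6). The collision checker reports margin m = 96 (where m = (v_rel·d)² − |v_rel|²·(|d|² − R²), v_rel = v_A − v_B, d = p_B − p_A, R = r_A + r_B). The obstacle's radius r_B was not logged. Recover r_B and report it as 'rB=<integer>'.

m = 96
d = (5, -7);  v_rel = (0, 2),  |v_rel|² = 4
v_rel×d = (0)·(-7) − (2)·(5) = -10
since m = R²·4 − (-10)²:  R² = (100 + 96) / 4 = 49
R = √49 = 7  ⇒  r_B = 7 − 6 = 1

rB=1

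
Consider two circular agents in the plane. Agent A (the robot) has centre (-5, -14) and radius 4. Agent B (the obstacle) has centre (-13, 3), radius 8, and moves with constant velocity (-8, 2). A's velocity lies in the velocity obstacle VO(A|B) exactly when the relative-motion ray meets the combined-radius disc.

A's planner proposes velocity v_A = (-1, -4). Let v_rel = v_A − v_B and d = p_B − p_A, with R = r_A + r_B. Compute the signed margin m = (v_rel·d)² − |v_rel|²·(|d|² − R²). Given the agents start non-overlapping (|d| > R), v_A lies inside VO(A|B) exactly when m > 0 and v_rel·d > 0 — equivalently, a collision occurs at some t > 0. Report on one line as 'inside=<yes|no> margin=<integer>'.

d = (-8, 17),  |d|² = 353;  R = 4+8 = 12,  c = 353−12² = 209
v_rel = (7, -6),  |v_rel|² = 85;  v_rel·d = (7)·(-8) + (-6)·(17) = -158
85·t² + 316·t + 209 = 0  ⇒  m = (-158)² − 85·209 = 7199
m = 7199 > 0,  v_rel·d = -158 < 0  ⇒  outside

inside=no margin=7199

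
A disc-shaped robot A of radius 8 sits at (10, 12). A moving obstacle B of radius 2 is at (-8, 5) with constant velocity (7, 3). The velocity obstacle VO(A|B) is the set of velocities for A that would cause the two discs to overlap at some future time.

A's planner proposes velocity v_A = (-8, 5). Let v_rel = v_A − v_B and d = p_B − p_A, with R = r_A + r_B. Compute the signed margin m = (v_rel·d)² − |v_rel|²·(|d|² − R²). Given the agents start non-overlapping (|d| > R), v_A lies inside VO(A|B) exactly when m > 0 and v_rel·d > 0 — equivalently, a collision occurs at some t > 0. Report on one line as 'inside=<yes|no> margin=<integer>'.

d = (-18, -7),  |d|² = 373;  R = 8+2 = 10,  c = 373−10² = 273
v_rel = (-15, 2),  |v_rel|² = 229;  v_rel·d = (-15)·(-18) + (2)·(-7) = 256
229·t² − 512·t + 273 = 0  ⇒  m = 256² − 229·273 = 3019
m = 3019 > 0,  v_rel·d = 256 > 0  ⇒  inside

inside=yes margin=3019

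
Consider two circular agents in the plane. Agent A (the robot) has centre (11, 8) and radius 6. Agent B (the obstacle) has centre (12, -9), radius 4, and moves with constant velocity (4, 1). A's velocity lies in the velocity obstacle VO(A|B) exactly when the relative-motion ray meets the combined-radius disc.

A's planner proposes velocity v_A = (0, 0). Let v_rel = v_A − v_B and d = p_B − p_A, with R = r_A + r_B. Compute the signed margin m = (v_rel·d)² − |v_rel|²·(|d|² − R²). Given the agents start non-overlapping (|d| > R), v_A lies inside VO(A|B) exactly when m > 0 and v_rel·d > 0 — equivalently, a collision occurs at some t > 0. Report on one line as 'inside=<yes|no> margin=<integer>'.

d = (1, -17),  |d|² = 290;  R = 6+4 = 10,  c = 290−10² = 190
v_rel = (-4, -1),  |v_rel|² = 17;  v_rel·d = (-4)·(1) + (-1)·(-17) = 13
17·t² − 26·t + 190 = 0  ⇒  m = 13² − 17·190 = -3061
m = -3061 < 0,  v_rel·d = 13 > 0  ⇒  outside

inside=no margin=-3061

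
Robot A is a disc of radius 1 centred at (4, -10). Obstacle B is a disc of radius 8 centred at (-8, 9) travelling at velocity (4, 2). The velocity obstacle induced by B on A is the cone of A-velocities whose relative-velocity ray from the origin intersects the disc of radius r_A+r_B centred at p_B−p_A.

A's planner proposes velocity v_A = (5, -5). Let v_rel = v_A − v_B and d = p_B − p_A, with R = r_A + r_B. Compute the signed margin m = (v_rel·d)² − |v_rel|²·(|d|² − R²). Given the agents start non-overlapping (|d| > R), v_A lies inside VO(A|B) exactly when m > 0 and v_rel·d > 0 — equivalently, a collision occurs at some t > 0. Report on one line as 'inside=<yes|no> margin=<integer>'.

d = (-12, 19),  |d|² = 505;  R = 1+8 = 9,  c = 505−9² = 424
v_rel = (1, -7),  |v_rel|² = 50;  v_rel·d = (1)·(-12) + (-7)·(19) = -145
50·t² + 290·t + 424 = 0  ⇒  m = (-145)² − 50·424 = -175
m = -175 < 0,  v_rel·d = -145 < 0  ⇒  outside

inside=no margin=-175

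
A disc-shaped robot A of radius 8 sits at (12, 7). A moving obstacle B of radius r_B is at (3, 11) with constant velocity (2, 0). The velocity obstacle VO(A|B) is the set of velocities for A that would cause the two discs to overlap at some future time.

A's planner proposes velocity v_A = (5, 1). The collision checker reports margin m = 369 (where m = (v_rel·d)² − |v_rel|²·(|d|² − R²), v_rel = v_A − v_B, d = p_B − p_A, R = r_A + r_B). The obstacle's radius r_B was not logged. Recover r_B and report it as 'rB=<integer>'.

m = 369
d = (-9, 4);  v_rel = (3, 1),  |v_rel|² = 10
v_rel×d = (3)·(4) − (1)·(-9) = 21
since m = R²·10 − 21²:  R² = (441 + 369) / 10 = 81
R = √81 = 9  ⇒  r_B = 9 − 8 = 1

rB=1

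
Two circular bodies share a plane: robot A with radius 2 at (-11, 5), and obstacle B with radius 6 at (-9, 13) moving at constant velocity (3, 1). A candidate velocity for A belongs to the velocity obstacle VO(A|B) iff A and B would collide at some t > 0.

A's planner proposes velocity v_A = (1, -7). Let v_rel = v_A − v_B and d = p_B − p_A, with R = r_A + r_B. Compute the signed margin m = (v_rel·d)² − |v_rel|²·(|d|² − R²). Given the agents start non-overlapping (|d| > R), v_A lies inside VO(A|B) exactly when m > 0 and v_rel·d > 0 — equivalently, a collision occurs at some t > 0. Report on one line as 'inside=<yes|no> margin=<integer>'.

d = (2, 8),  |d|² = 68;  R = 2+6 = 8,  c = 68−8² = 4
v_rel = (-2, -8),  |v_rel|² = 68;  v_rel·d = (-2)·(2) + (-8)·(8) = -68
68·t² + 136·t + 4 = 0  ⇒  m = (-68)² − 68·4 = 4352
m = 4352 > 0,  v_rel·d = -68 < 0  ⇒  outside

inside=no margin=4352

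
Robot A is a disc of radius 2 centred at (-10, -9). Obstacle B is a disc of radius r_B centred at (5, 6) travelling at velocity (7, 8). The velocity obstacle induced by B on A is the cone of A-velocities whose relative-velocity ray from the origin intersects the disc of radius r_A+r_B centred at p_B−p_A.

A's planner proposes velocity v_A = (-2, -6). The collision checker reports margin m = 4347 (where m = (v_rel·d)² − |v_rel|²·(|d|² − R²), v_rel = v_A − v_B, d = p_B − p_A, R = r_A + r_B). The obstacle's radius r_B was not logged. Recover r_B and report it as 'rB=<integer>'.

m = 4347
d = (15, 15);  v_rel = (-9, -14),  |v_rel|² = 277
v_rel×d = (-9)·(15) − (-14)·(15) = 75
since m = R²·277 − 75²:  R² = (5625 + 4347) / 277 = 36
R = √36 = 6  ⇒  r_B = 6 − 2 = 4

rB=4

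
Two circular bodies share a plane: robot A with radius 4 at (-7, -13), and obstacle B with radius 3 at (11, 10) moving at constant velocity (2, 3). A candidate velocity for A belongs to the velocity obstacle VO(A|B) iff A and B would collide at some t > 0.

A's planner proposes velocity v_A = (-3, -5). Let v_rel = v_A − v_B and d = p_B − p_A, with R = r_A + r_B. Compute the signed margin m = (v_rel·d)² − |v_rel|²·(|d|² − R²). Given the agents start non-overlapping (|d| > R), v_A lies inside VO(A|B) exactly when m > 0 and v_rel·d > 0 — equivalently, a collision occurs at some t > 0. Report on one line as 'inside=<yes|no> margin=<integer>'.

d = (18, 23),  |d|² = 853;  R = 4+3 = 7,  c = 853−7² = 804
v_rel = (-5, -8),  |v_rel|² = 89;  v_rel·d = (-5)·(18) + (-8)·(23) = -274
89·t² + 548·t + 804 = 0  ⇒  m = (-274)² − 89·804 = 3520
m = 3520 > 0,  v_rel·d = -274 < 0  ⇒  outside

inside=no margin=3520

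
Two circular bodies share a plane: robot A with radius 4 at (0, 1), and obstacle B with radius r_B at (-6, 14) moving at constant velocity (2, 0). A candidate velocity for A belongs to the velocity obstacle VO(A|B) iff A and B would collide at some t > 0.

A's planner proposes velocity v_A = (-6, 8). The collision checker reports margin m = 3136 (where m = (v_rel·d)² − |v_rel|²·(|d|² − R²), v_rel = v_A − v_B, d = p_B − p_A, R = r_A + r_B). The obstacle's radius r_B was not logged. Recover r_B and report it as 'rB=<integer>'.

m = 3136
d = (-6, 13);  v_rel = (-8, 8),  |v_rel|² = 128
v_rel×d = (-8)·(13) − (8)·(-6) = -56
since m = R²·128 − (-56)²:  R² = (3136 + 3136) / 128 = 49
R = √49 = 7  ⇒  r_B = 7 − 4 = 3

rB=3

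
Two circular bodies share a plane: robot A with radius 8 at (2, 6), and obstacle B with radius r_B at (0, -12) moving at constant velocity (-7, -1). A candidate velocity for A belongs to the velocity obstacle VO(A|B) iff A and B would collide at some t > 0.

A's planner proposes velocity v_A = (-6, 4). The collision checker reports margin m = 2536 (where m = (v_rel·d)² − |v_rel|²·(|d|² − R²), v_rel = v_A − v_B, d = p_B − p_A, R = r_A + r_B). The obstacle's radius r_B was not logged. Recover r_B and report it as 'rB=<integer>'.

m = 2536
d = (-2, -18);  v_rel = (1, 5),  |v_rel|² = 26
v_rel×d = (1)·(-18) − (5)·(-2) = -8
since m = R²·26 − (-8)²:  R² = (64 + 2536) / 26 = 100
R = √100 = 10  ⇒  r_B = 10 − 8 = 2

rB=2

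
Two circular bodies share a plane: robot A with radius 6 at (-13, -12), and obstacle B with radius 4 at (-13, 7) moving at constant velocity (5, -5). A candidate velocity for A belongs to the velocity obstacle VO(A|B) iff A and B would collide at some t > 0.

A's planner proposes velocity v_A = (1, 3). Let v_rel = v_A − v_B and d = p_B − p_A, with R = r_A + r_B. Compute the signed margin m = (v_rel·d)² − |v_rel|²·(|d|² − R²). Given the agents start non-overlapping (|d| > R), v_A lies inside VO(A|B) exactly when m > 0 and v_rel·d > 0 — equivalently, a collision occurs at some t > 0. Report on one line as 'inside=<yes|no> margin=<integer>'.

d = (0, 19),  |d|² = 361;  R = 6+4 = 10,  c = 361−10² = 261
v_rel = (-4, 8),  |v_rel|² = 80;  v_rel·d = (-4)·(0) + (8)·(19) = 152
80·t² − 304·t + 261 = 0  ⇒  m = 152² − 80·261 = 2224
m = 2224 > 0,  v_rel·d = 152 > 0  ⇒  inside

inside=yes margin=2224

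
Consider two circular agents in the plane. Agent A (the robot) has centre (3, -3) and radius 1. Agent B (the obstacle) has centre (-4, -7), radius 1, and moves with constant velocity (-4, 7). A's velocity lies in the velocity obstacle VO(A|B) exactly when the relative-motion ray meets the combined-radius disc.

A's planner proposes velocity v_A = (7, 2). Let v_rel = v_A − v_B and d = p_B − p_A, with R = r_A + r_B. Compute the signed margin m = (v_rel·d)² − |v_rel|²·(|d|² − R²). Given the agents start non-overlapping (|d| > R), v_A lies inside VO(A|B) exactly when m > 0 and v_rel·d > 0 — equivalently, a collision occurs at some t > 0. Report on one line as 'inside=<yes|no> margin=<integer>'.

d = (-7, -4),  |d|² = 65;  R = 1+1 = 2,  c = 65−2² = 61
v_rel = (11, -5),  |v_rel|² = 146;  v_rel·d = (11)·(-7) + (-5)·(-4) = -57
146·t² + 114·t + 61 = 0  ⇒  m = (-57)² − 146·61 = -5657
m = -5657 < 0,  v_rel·d = -57 < 0  ⇒  outside

inside=no margin=-5657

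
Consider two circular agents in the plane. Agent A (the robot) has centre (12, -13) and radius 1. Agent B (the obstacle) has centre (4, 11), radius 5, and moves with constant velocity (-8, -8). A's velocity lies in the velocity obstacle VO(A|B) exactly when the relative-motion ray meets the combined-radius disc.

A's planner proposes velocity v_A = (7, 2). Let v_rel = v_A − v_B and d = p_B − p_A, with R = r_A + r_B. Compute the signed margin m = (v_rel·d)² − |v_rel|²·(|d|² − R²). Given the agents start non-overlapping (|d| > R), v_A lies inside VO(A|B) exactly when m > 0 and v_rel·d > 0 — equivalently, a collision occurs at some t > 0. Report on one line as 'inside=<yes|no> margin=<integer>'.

d = (-8, 24),  |d|² = 640;  R = 1+5 = 6,  c = 640−6² = 604
v_rel = (15, 10),  |v_rel|² = 325;  v_rel·d = (15)·(-8) + (10)·(24) = 120
325·t² − 240·t + 604 = 0  ⇒  m = 120² − 325·604 = -181900
m = -181900 < 0,  v_rel·d = 120 > 0  ⇒  outside

inside=no margin=-181900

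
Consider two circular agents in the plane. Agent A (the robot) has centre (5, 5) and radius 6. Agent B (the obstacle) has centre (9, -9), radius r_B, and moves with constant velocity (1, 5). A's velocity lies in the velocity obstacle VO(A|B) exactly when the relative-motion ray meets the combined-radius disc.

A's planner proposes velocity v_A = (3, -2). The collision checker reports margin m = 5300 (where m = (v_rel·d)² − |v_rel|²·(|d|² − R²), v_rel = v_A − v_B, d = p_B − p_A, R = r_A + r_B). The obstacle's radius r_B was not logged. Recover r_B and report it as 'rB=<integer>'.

m = 5300
d = (4, -14);  v_rel = (2, -7),  |v_rel|² = 53
v_rel×d = (2)·(-14) − (-7)·(4) = 0
since m = R²·53 − 0²:  R² = (0 + 5300) / 53 = 100
R = √100 = 10  ⇒  r_B = 10 − 6 = 4

rB=4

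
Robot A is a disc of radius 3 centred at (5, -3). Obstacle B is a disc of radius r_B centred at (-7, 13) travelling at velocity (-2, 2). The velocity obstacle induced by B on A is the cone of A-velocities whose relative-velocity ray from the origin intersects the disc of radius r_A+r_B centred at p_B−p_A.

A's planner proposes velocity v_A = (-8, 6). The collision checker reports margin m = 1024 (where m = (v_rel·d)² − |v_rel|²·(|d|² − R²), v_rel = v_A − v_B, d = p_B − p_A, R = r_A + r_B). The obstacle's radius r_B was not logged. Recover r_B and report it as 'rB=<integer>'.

m = 1024
d = (-12, 16);  v_rel = (-6, 4),  |v_rel|² = 52
v_rel×d = (-6)·(16) − (4)·(-12) = -48
since m = R²·52 − (-48)²:  R² = (2304 + 1024) / 52 = 64
R = √64 = 8  ⇒  r_B = 8 − 3 = 5

rB=5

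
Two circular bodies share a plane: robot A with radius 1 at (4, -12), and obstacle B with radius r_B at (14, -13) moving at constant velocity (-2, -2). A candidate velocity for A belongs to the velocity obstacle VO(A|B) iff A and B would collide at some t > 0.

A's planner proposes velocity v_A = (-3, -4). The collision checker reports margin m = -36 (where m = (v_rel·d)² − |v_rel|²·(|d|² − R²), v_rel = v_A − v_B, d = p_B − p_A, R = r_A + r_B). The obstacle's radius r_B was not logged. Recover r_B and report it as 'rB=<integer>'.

m = -36
d = (10, -1);  v_rel = (-1, -2),  |v_rel|² = 5
v_rel×d = (-1)·(-1) − (-2)·(10) = 21
since m = R²·5 − 21²:  R² = (441 + -36) / 5 = 81
R = √81 = 9  ⇒  r_B = 9 − 1 = 8

rB=8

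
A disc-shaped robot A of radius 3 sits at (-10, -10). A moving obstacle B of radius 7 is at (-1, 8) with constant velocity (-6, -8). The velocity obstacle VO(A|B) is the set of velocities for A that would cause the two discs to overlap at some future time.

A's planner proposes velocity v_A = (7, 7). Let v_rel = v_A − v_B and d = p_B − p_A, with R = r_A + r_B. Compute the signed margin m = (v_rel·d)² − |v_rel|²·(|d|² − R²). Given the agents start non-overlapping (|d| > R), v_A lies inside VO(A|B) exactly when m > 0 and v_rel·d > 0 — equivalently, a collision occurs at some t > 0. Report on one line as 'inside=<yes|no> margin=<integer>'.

d = (9, 18),  |d|² = 405;  R = 3+7 = 10,  c = 405−10² = 305
v_rel = (13, 15),  |v_rel|² = 394;  v_rel·d = (13)·(9) + (15)·(18) = 387
394·t² − 774·t + 305 = 0  ⇒  m = 387² − 394·305 = 29599
m = 29599 > 0,  v_rel·d = 387 > 0  ⇒  inside

inside=yes margin=29599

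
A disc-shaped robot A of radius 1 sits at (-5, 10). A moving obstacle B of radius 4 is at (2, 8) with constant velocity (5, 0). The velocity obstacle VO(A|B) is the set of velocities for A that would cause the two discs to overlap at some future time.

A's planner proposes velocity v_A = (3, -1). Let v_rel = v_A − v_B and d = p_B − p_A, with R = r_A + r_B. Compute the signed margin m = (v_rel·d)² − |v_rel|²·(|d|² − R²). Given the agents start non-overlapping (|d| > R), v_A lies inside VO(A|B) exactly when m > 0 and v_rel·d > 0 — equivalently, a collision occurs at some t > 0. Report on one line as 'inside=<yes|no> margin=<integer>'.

d = (7, -2),  |d|² = 53;  R = 1+4 = 5,  c = 53−5² = 28
v_rel = (-2, -1),  |v_rel|² = 5;  v_rel·d = (-2)·(7) + (-1)·(-2) = -12
5·t² + 24·t + 28 = 0  ⇒  m = (-12)² − 5·28 = 4
m = 4 > 0,  v_rel·d = -12 < 0  ⇒  outside

inside=no margin=4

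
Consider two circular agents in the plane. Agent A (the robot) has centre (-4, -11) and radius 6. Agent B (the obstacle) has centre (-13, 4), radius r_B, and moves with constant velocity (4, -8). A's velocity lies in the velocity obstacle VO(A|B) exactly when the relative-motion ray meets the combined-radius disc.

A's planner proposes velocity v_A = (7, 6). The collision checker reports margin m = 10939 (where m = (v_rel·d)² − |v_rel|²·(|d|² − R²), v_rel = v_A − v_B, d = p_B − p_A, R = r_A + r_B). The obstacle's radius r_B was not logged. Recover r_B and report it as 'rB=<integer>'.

m = 10939
d = (-9, 15);  v_rel = (3, 14),  |v_rel|² = 205
v_rel×d = (3)·(15) − (14)·(-9) = 171
since m = R²·205 − 171²:  R² = (29241 + 10939) / 205 = 196
R = √196 = 14  ⇒  r_B = 14 − 6 = 8

rB=8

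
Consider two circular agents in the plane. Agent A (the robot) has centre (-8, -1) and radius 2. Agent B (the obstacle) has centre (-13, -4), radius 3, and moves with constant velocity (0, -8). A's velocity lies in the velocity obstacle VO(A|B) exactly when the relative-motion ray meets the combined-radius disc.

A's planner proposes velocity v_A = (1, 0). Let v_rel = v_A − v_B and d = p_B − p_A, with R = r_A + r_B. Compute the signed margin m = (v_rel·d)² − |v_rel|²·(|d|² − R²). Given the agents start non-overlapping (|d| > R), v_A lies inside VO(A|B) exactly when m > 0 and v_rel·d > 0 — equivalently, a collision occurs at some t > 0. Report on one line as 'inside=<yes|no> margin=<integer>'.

d = (-5, -3),  |d|² = 34;  R = 2+3 = 5,  c = 34−5² = 9
v_rel = (1, 8),  |v_rel|² = 65;  v_rel·d = (1)·(-5) + (8)·(-3) = -29
65·t² + 58·t + 9 = 0  ⇒  m = (-29)² − 65·9 = 256
m = 256 > 0,  v_rel·d = -29 < 0  ⇒  outside

inside=no margin=256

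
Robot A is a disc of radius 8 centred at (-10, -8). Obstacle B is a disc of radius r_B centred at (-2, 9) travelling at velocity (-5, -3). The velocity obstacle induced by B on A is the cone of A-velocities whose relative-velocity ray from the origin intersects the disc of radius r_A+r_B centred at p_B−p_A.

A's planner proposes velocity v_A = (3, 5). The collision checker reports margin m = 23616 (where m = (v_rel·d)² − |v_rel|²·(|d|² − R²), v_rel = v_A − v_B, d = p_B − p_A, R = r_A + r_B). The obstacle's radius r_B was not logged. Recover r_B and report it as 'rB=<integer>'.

m = 23616
d = (8, 17);  v_rel = (8, 8),  |v_rel|² = 128
v_rel×d = (8)·(17) − (8)·(8) = 72
since m = R²·128 − 72²:  R² = (5184 + 23616) / 128 = 225
R = √225 = 15  ⇒  r_B = 15 − 8 = 7

rB=7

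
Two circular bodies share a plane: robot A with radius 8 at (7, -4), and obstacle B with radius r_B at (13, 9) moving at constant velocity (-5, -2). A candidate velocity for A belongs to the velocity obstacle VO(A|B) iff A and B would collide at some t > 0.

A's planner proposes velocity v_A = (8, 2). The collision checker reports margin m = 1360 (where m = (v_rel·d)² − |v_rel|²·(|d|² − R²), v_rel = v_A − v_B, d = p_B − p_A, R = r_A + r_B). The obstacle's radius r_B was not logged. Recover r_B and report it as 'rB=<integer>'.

m = 1360
d = (6, 13);  v_rel = (13, 4),  |v_rel|² = 185
v_rel×d = (13)·(13) − (4)·(6) = 145
since m = R²·185 − 145²:  R² = (21025 + 1360) / 185 = 121
R = √121 = 11  ⇒  r_B = 11 − 8 = 3

rB=3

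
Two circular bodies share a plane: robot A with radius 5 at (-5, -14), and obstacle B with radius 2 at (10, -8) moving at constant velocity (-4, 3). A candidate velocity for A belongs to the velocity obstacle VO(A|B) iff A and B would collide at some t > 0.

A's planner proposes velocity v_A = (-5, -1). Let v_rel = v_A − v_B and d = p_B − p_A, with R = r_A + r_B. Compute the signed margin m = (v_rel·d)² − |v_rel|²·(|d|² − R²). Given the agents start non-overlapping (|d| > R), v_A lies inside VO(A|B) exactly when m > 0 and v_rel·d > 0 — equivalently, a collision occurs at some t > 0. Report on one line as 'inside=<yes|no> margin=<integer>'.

d = (15, 6),  |d|² = 261;  R = 5+2 = 7,  c = 261−7² = 212
v_rel = (-1, -4),  |v_rel|² = 17;  v_rel·d = (-1)·(15) + (-4)·(6) = -39
17·t² + 78·t + 212 = 0  ⇒  m = (-39)² − 17·212 = -2083
m = -2083 < 0,  v_rel·d = -39 < 0  ⇒  outside

inside=no margin=-2083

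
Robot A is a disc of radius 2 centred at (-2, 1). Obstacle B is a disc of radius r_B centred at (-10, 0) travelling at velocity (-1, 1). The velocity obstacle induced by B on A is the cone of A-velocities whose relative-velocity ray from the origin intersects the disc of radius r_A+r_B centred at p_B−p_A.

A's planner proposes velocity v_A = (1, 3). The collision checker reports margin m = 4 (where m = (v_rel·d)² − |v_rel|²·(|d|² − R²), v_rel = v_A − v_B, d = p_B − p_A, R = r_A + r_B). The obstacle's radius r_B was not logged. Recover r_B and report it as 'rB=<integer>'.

m = 4
d = (-8, -1);  v_rel = (2, 2),  |v_rel|² = 8
v_rel×d = (2)·(-1) − (2)·(-8) = 14
since m = R²·8 − 14²:  R² = (196 + 4) / 8 = 25
R = √25 = 5  ⇒  r_B = 5 − 2 = 3

rB=3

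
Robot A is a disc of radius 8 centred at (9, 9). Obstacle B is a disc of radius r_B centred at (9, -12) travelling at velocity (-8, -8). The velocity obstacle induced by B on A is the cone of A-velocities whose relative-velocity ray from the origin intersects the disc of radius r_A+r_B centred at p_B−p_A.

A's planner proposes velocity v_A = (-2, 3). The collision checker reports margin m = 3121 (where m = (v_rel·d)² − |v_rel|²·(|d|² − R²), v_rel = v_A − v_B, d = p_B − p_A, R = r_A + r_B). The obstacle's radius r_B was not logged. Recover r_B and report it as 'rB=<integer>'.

m = 3121
d = (0, -21);  v_rel = (6, 11),  |v_rel|² = 157
v_rel×d = (6)·(-21) − (11)·(0) = -126
since m = R²·157 − (-126)²:  R² = (15876 + 3121) / 157 = 121
R = √121 = 11  ⇒  r_B = 11 − 8 = 3

rB=3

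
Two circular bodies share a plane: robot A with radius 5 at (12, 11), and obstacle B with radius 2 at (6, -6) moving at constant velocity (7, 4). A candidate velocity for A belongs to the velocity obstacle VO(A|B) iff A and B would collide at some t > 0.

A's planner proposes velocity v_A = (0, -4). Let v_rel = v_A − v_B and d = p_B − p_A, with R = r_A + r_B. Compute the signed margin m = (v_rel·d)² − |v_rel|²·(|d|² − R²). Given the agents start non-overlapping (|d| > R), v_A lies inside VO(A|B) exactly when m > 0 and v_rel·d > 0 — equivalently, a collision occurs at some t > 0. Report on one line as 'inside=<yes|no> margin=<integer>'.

d = (-6, -17),  |d|² = 325;  R = 5+2 = 7,  c = 325−7² = 276
v_rel = (-7, -8),  |v_rel|² = 113;  v_rel·d = (-7)·(-6) + (-8)·(-17) = 178
113·t² − 356·t + 276 = 0  ⇒  m = 178² − 113·276 = 496
m = 496 > 0,  v_rel·d = 178 > 0  ⇒  inside

inside=yes margin=496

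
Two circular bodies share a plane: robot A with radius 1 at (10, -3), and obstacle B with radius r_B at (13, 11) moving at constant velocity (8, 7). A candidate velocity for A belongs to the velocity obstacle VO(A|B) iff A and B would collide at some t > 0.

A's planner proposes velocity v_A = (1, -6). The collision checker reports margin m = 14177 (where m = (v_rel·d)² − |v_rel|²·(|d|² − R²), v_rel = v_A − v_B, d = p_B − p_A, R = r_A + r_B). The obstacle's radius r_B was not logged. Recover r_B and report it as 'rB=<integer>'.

m = 14177
d = (3, 14);  v_rel = (-7, -13),  |v_rel|² = 218
v_rel×d = (-7)·(14) − (-13)·(3) = -59
since m = R²·218 − (-59)²:  R² = (3481 + 14177) / 218 = 81
R = √81 = 9  ⇒  r_B = 9 − 1 = 8

rB=8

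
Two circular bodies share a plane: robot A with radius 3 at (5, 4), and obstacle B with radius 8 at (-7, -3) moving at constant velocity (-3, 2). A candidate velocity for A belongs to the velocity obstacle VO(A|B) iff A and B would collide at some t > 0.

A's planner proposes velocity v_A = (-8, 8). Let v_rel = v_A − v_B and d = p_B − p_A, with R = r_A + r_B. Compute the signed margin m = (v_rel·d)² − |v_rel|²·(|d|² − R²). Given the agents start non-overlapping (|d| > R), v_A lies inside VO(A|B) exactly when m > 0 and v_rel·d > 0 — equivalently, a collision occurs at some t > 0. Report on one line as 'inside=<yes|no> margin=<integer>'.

d = (-12, -7),  |d|² = 193;  R = 3+8 = 11,  c = 193−11² = 72
v_rel = (-5, 6),  |v_rel|² = 61;  v_rel·d = (-5)·(-12) + (6)·(-7) = 18
61·t² − 36·t + 72 = 0  ⇒  m = 18² − 61·72 = -4068
m = -4068 < 0,  v_rel·d = 18 > 0  ⇒  outside

inside=no margin=-4068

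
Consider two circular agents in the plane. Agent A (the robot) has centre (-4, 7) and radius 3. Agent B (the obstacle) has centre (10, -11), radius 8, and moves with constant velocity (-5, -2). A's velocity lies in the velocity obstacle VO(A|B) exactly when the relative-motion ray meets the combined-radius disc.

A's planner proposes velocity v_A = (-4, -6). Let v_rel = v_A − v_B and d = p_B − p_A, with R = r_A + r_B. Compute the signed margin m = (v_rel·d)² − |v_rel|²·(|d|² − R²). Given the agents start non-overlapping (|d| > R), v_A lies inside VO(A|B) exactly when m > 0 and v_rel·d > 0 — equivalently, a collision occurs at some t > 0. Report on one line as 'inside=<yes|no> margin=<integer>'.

d = (14, -18),  |d|² = 520;  R = 3+8 = 11,  c = 520−11² = 399
v_rel = (1, -4),  |v_rel|² = 17;  v_rel·d = (1)·(14) + (-4)·(-18) = 86
17·t² − 172·t + 399 = 0  ⇒  m = 86² − 17·399 = 613
m = 613 > 0,  v_rel·d = 86 > 0  ⇒  inside

inside=yes margin=613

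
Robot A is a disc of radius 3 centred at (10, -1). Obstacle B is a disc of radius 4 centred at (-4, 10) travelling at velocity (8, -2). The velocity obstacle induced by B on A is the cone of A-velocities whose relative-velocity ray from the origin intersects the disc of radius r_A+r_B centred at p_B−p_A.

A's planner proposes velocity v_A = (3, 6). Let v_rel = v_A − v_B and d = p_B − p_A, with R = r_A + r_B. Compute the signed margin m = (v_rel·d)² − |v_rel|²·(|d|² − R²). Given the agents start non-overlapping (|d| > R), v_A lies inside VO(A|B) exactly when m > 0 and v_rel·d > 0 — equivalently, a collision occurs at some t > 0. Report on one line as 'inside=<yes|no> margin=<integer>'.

d = (-14, 11),  |d|² = 317;  R = 3+4 = 7,  c = 317−7² = 268
v_rel = (-5, 8),  |v_rel|² = 89;  v_rel·d = (-5)·(-14) + (8)·(11) = 158
89·t² − 316·t + 268 = 0  ⇒  m = 158² − 89·268 = 1112
m = 1112 > 0,  v_rel·d = 158 > 0  ⇒  inside

inside=yes margin=1112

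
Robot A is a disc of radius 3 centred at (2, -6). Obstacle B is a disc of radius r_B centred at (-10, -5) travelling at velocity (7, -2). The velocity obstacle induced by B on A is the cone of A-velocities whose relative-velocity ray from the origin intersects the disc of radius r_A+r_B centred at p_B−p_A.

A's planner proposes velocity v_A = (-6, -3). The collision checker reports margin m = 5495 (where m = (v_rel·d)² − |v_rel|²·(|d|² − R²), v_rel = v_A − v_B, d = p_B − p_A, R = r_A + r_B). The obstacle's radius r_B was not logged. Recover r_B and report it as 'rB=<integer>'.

m = 5495
d = (-12, 1);  v_rel = (-13, -1),  |v_rel|² = 170
v_rel×d = (-13)·(1) − (-1)·(-12) = -25
since m = R²·170 − (-25)²:  R² = (625 + 5495) / 170 = 36
R = √36 = 6  ⇒  r_B = 6 − 3 = 3

rB=3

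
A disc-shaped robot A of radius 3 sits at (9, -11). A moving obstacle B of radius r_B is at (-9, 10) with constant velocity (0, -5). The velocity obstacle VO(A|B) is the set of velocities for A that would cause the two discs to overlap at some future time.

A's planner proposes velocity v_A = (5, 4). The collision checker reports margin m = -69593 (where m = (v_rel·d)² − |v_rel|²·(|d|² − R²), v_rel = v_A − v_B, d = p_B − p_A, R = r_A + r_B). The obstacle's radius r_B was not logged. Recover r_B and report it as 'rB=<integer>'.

m = -69593
d = (-18, 21);  v_rel = (5, 9),  |v_rel|² = 106
v_rel×d = (5)·(21) − (9)·(-18) = 267
since m = R²·106 − 267²:  R² = (71289 + -69593) / 106 = 16
R = √16 = 4  ⇒  r_B = 4 − 3 = 1

rB=1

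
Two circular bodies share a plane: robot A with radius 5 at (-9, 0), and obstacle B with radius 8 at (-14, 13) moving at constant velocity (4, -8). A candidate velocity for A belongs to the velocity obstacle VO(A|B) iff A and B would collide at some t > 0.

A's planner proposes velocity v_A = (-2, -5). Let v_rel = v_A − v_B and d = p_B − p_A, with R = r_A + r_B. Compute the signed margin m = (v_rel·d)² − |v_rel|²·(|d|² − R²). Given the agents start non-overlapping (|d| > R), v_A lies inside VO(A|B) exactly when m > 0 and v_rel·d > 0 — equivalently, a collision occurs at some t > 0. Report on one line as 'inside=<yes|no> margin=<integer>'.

d = (-5, 13),  |d|² = 194;  R = 5+8 = 13,  c = 194−13² = 25
v_rel = (-6, 3),  |v_rel|² = 45;  v_rel·d = (-6)·(-5) + (3)·(13) = 69
45·t² − 138·t + 25 = 0  ⇒  m = 69² − 45·25 = 3636
m = 3636 > 0,  v_rel·d = 69 > 0  ⇒  inside

inside=yes margin=3636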